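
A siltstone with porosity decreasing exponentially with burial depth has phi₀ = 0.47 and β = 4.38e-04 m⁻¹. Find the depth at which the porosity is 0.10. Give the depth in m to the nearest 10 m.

3530 m

Working in km (1 km = 1000 m; β in km⁻¹ = β in m⁻¹ × 1000):
Invert Athy's law: z = ln(phi₀/phi) / β
z = ln(0.47/0.1) / 0.438 = ln(4.7) / 0.438 = 1.5476 / 0.438 = 3.533 km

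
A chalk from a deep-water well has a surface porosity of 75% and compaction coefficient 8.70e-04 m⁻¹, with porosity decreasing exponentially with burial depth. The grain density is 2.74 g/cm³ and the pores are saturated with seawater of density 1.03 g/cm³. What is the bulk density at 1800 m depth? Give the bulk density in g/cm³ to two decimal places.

Working in km (1 km = 1000 m; β in km⁻¹ = β in m⁻¹ × 1000):
Porosity at depth: φ = 0.75·exp(−0.87×1.8) = 0.75×0.2089 = 0.1567
Bulk density: ρ_b = (1−φ)ρ_g + φ·ρ_f = 0.8433×2.74 + 0.1567×1.03
       = 2.311 + 0.161 = 2.472 g/cm³

2.47 g/cm³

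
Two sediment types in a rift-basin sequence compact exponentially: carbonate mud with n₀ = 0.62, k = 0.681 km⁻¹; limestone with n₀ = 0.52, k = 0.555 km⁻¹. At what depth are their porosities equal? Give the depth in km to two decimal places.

1.40 km

Set n₀ₐ e^(−kₐz) = n₀ᵦ e^(−kᵦz) ⇒ ln(n₀ₐ/n₀ᵦ) = (kₐ − kᵦ)·z
z = ln(0.62/0.52) / (0.681 − 0.555) = 0.1759 / 0.126 = 1.396 km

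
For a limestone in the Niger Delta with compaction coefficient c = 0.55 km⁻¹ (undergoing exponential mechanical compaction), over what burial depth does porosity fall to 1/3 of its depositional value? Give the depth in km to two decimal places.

n/n₀ = 1/3 ⇒ exp(−c·Z) = 1/3 ⇒ Z = ln(3) / c
Z = 1.0986 / 0.55 = 1.997 km

2.00 km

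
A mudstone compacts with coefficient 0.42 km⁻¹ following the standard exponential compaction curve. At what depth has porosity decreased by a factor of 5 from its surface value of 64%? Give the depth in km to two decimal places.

3.83 km

φ/φ₀ = 1/5 ⇒ exp(−c·Z) = 1/5 ⇒ Z = ln(5) / c
Z = 1.6094 / 0.42 = 3.832 km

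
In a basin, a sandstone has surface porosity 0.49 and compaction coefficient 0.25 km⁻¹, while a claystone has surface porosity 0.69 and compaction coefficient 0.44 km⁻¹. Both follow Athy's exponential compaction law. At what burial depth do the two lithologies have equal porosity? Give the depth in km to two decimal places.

Set φ₀ₐ e^(−kₐZ) = φ₀ᵦ e^(−kᵦZ) ⇒ ln(φ₀ₐ/φ₀ᵦ) = (kₐ − kᵦ)·Z
Z = ln(0.49/0.69) / (0.25 − 0.44) = -0.3423 / -0.19 = 1.802 km

1.80 km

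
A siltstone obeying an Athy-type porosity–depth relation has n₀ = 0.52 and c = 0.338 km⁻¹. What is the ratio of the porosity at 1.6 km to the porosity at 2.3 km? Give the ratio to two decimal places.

n(Z₁)/n(Z₂) = e^(−c·Z₁)/e^(−c·Z₂) = e^{c(Z₂−Z₁)}
= exp(0.338 × 0.7) = exp(0.2366) = 1.2669

1.27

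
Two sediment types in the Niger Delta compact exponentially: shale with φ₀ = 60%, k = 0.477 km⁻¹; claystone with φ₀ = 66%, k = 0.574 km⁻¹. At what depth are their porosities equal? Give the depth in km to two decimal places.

Set φ₀ₐ e^(−kₐZ) = φ₀ᵦ e^(−kᵦZ) ⇒ ln(φ₀ₐ/φ₀ᵦ) = (kₐ − kᵦ)·Z
Z = ln(0.6/0.66) / (0.477 − 0.574) = -0.0953 / -0.097 = 0.983 km

0.98 km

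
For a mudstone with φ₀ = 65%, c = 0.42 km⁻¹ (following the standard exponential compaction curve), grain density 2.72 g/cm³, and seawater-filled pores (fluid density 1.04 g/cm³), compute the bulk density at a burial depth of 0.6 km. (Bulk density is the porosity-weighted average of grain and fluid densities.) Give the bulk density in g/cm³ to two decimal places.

1.87 g/cm³

Porosity at depth: φ = 0.65·exp(−0.42×0.6) = 0.65×0.7772 = 0.5052
Bulk density: ρ_b = (1−φ)ρ_g + φ·ρ_f = 0.4948×2.72 + 0.5052×1.04
       = 1.346 + 0.525 = 1.871 g/cm³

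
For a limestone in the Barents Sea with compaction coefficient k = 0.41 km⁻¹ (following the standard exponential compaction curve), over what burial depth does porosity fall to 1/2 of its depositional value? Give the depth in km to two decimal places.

φ/φ₀ = 1/2 ⇒ exp(−k·z) = 1/2 ⇒ z = ln(2) / k
z = 0.6931 / 0.41 = 1.691 km

1.69 km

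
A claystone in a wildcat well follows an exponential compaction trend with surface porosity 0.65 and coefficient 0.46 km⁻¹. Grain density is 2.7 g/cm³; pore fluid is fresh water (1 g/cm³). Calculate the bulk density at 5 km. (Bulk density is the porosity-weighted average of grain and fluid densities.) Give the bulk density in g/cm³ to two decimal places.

Porosity at depth: n = 0.65·exp(−0.46×5) = 0.65×0.1003 = 0.0652
Bulk density: ρ_b = (1−n)ρ_g + n·ρ_f = 0.9348×2.7 + 0.0652×1
       = 2.524 + 0.065 = 2.589 g/cm³

2.59 g/cm³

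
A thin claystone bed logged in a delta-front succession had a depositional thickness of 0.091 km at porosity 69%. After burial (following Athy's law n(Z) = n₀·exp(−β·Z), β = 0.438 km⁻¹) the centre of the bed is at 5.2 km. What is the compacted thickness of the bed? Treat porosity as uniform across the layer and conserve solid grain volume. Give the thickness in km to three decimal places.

Porosity at 5.2 km: n = 0.69·exp(−0.438×5.2) = 0.0707
Solid-volume conservation: h(1−n) = h₀(1−n₀) ⇒ h = h₀·(1−n₀)/(1−n)
h = 0.091 × (1 − 0.69)/(1 − 0.0707) = 0.091 × 0.3336 = 0.0304 km

0.030 km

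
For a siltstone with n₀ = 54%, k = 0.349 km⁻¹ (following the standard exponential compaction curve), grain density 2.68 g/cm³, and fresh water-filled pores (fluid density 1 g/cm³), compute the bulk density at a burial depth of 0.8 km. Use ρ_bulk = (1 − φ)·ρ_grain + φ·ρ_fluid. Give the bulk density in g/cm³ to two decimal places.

Porosity at depth: n = 0.54·exp(−0.349×0.8) = 0.54×0.7564 = 0.4084
Bulk density: ρ_b = (1−n)ρ_g + n·ρ_f = 0.5916×2.68 + 0.4084×1
       = 1.585 + 0.408 = 1.994 g/cm³

1.99 g/cm³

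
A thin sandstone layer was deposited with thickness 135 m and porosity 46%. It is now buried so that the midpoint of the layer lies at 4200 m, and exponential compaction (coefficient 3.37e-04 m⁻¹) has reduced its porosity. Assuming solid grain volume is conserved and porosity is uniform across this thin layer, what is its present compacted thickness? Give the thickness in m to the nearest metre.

82 m

Working in km (1 km = 1000 m; c in km⁻¹ = c in m⁻¹ × 1000):
Porosity at 4.2 km: phi = 0.46·exp(−0.337×4.2) = 0.1117
Solid-volume conservation: h(1−phi) = h₀(1−phi₀) ⇒ h = h₀·(1−phi₀)/(1−phi)
h = 0.135 × (1 − 0.46)/(1 − 0.1117) = 0.135 × 0.6079 = 0.0821 km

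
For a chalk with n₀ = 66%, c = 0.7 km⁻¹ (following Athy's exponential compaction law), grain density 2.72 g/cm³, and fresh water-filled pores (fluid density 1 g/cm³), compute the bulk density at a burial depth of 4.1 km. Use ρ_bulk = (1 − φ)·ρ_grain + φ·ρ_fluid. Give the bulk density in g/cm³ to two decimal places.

Porosity at depth: n = 0.66·exp(−0.7×4.1) = 0.66×0.0567 = 0.0374
Bulk density: ρ_b = (1−n)ρ_g + n·ρ_f = 0.9626×2.72 + 0.0374×1
       = 2.618 + 0.037 = 2.656 g/cm³

2.66 g/cm³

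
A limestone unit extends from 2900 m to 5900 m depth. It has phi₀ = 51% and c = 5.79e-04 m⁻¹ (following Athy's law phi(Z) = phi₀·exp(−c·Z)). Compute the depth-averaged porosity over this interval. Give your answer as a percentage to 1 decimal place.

4.5%

Working in km (1 km = 1000 m; c in km⁻¹ = c in m⁻¹ × 1000):
⟨phi⟩ = (1/(Z₂−Z₁)) ∫ phi₀ e^(−cZ) dZ = phi₀·(e^(−c·Z₁) − e^(−c·Z₂)) / (c·(Z₂−Z₁))
e^(−0.579×2.9) = 0.1865; e^(−0.579×5.9) = 0.0328
⟨phi⟩ = 0.51 × (0.1865 − 0.0328) / (0.579 × 3) = 0.51 × 0.0885 = 0.0451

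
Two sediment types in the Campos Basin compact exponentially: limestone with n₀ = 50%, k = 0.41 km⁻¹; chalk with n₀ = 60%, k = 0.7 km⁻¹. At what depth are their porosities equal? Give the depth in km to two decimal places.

Set n₀ₐ e^(−kₐZ) = n₀ᵦ e^(−kᵦZ) ⇒ ln(n₀ₐ/n₀ᵦ) = (kₐ − kᵦ)·Z
Z = ln(0.5/0.6) / (0.41 − 0.7) = -0.1823 / -0.29 = 0.629 km

0.63 km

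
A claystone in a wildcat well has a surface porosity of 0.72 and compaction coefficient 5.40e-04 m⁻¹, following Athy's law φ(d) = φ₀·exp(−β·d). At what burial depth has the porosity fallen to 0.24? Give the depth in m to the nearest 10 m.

2030 m

Working in km (1 km = 1000 m; β in km⁻¹ = β in m⁻¹ × 1000):
Invert Athy's law: d = ln(φ₀/φ) / β
d = ln(0.72/0.24) / 0.54 = ln(3) / 0.54 = 1.0986 / 0.54 = 2.034 km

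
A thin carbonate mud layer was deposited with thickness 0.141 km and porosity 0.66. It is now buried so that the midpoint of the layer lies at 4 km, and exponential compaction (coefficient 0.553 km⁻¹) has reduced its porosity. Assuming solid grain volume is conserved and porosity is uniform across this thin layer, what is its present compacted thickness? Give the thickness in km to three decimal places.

0.052 km

Porosity at 4 km: φ = 0.66·exp(−0.553×4) = 0.0723
Solid-volume conservation: h(1−φ) = h₀(1−φ₀) ⇒ h = h₀·(1−φ₀)/(1−φ)
h = 0.141 × (1 − 0.66)/(1 − 0.0723) = 0.141 × 0.3665 = 0.0517 km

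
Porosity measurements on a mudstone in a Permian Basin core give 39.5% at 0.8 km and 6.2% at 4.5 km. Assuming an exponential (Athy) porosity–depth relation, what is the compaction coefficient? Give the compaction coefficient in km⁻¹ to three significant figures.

Athy: φ(Z) = φ₀ e^(−kZ) ⇒ φ₁/φ₂ = e^{k(Z₂−Z₁)} ⇒ k = ln(φ₁/φ₂)/(Z₂−Z₁)
k = ln(0.395/0.062) / (4.5 − 0.8) = ln(6.371) / 3.7 = 1.8518 / 3.7 = 0.5005 km⁻¹

0.500 km⁻¹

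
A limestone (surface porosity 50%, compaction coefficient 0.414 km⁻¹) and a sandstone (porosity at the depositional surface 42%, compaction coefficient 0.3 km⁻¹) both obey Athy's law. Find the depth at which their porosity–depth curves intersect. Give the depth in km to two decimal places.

Set n₀ₐ e^(−kₐZ) = n₀ᵦ e^(−kᵦZ) ⇒ ln(n₀ₐ/n₀ᵦ) = (kₐ − kᵦ)·Z
Z = ln(0.5/0.42) / (0.414 − 0.3) = 0.1744 / 0.114 = 1.529 km

1.53 km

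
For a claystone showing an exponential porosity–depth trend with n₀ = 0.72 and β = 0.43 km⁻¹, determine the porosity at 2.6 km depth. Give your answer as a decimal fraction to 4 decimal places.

0.2354

n = n₀·exp(−β·Z) = 0.72 × exp(−0.43 × 2.6) = 0.72 × exp(−1.118)
  = 0.72 × 0.3269 = 0.2354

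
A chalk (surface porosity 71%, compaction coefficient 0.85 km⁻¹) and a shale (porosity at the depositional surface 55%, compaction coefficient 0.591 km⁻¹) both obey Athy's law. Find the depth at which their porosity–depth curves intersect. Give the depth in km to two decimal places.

Set φ₀ₐ e^(−βₐd) = φ₀ᵦ e^(−βᵦd) ⇒ ln(φ₀ₐ/φ₀ᵦ) = (βₐ − βᵦ)·d
d = ln(0.71/0.55) / (0.85 − 0.591) = 0.2553 / 0.259 = 0.986 km

0.99 km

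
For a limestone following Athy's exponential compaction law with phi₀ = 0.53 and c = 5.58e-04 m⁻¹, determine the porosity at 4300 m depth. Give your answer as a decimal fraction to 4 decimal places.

0.0481

Working in km (1 km = 1000 m; c in km⁻¹ = c in m⁻¹ × 1000):
phi = phi₀·exp(−c·Z) = 0.53 × exp(−0.558 × 4.3) = 0.53 × exp(−2.399)
  = 0.53 × 0.0908 = 0.0481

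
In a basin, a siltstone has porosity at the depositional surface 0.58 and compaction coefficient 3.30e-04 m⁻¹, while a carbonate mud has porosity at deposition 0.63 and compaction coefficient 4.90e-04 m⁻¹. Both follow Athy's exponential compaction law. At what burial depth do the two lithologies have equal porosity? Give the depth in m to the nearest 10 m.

Working in km (1 km = 1000 m; k in km⁻¹ = k in m⁻¹ × 1000):
Set phi₀ₐ e^(−kₐz) = phi₀ᵦ e^(−kᵦz) ⇒ ln(phi₀ₐ/phi₀ᵦ) = (kₐ − kᵦ)·z
z = ln(0.58/0.63) / (0.33 − 0.49) = -0.0827 / -0.16 = 0.517 km

520 m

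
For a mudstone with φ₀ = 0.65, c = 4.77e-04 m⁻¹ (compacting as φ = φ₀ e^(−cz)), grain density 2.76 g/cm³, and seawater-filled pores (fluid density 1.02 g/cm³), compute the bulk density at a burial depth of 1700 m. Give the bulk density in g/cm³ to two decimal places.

2.26 g/cm³

Working in km (1 km = 1000 m; c in km⁻¹ = c in m⁻¹ × 1000):
Porosity at depth: φ = 0.65·exp(−0.477×1.7) = 0.65×0.4445 = 0.2889
Bulk density: ρ_b = (1−φ)ρ_g + φ·ρ_f = 0.7111×2.76 + 0.2889×1.02
       = 1.963 + 0.295 = 2.257 g/cm³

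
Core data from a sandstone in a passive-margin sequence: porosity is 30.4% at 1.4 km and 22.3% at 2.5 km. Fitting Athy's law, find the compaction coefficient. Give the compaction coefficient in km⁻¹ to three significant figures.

0.282 km⁻¹

Athy: phi(d) = phi₀ e^(−βd) ⇒ phi₁/phi₂ = e^{β(d₂−d₁)} ⇒ β = ln(phi₁/phi₂)/(d₂−d₁)
β = ln(0.304/0.223) / (2.5 − 1.4) = ln(1.363) / 1.1 = 0.3099 / 1.1 = 0.2817 km⁻¹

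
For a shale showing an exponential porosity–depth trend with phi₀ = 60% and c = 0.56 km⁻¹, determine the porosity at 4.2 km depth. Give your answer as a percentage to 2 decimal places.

phi = phi₀·exp(−c·z) = 0.6 × exp(−0.56 × 4.2) = 0.6 × exp(−2.352)
  = 0.6 × 0.0952 = 0.0571

5.71%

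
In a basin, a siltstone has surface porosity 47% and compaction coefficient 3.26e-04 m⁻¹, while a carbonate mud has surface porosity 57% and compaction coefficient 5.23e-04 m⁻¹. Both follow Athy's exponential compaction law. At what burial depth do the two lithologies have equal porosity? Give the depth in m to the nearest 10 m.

Working in km (1 km = 1000 m; β in km⁻¹ = β in m⁻¹ × 1000):
Set φ₀ₐ e^(−βₐZ) = φ₀ᵦ e^(−βᵦZ) ⇒ ln(φ₀ₐ/φ₀ᵦ) = (βₐ − βᵦ)·Z
Z = ln(0.47/0.57) / (0.326 − 0.523) = -0.1929 / -0.197 = 0.979 km

980 m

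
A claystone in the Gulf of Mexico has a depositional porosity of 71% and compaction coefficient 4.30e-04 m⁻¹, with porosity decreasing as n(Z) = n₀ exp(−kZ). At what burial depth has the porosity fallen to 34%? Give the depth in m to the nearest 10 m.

1710 m

Working in km (1 km = 1000 m; k in km⁻¹ = k in m⁻¹ × 1000):
Invert Athy's law: Z = ln(n₀/n) / k
Z = ln(0.71/0.34) / 0.43 = ln(2.088) / 0.43 = 0.7363 / 0.43 = 1.712 km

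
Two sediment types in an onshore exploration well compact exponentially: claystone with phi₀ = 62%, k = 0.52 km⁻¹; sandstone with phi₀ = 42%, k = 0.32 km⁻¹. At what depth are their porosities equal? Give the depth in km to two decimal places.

Set phi₀ₐ e^(−kₐZ) = phi₀ᵦ e^(−kᵦZ) ⇒ ln(phi₀ₐ/phi₀ᵦ) = (kₐ − kᵦ)·Z
Z = ln(0.62/0.42) / (0.52 − 0.32) = 0.3895 / 0.2 = 1.947 km

1.95 km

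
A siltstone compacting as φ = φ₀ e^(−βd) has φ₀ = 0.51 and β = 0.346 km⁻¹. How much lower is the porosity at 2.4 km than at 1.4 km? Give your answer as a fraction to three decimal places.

0.092

φ(1.4) = 0.51·e^(−0.346×1.4) = 0.3142
φ(2.4) = 0.51·e^(−0.346×2.4) = 0.2223
Δφ = 0.3142 − 0.2223 = 0.0919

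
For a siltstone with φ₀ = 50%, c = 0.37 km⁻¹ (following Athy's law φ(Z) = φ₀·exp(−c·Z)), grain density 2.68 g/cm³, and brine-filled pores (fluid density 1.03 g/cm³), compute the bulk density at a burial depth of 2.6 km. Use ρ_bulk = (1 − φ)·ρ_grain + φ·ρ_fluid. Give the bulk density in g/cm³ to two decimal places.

Porosity at depth: φ = 0.5·exp(−0.37×2.6) = 0.5×0.3821 = 0.1911
Bulk density: ρ_b = (1−φ)ρ_g + φ·ρ_f = 0.8089×2.68 + 0.1911×1.03
       = 2.168 + 0.197 = 2.365 g/cm³

2.36 g/cm³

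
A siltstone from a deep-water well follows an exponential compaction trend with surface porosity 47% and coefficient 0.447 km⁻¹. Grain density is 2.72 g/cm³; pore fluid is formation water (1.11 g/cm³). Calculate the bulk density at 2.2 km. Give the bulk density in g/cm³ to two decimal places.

Porosity at depth: phi = 0.47·exp(−0.447×2.2) = 0.47×0.3740 = 0.1758
Bulk density: ρ_b = (1−phi)ρ_g + phi·ρ_f = 0.8242×2.72 + 0.1758×1.11
       = 2.242 + 0.195 = 2.437 g/cm³

2.44 g/cm³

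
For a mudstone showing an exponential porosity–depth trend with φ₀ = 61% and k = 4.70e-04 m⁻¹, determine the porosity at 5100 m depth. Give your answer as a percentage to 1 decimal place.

5.6%

Working in km (1 km = 1000 m; k in km⁻¹ = k in m⁻¹ × 1000):
φ = φ₀·exp(−k·Z) = 0.61 × exp(−0.47 × 5.1) = 0.61 × exp(−2.397)
  = 0.61 × 0.0910 = 0.0555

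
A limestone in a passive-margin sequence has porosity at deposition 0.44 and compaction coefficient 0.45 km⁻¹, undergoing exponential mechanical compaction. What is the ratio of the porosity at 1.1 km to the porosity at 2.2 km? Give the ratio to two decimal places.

n(d₁)/n(d₂) = e^(−β·d₁)/e^(−β·d₂) = e^{β(d₂−d₁)}
= exp(0.45 × 1.1) = exp(0.495) = 1.6405

1.64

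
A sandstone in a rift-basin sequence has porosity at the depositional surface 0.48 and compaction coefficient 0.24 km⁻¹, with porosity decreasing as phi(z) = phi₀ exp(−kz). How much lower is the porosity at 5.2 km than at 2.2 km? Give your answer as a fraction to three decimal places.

phi(2.2) = 0.48·e^(−0.24×2.2) = 0.2831
phi(5.2) = 0.48·e^(−0.24×5.2) = 0.1378
Δphi = 0.2831 − 0.1378 = 0.1453

0.145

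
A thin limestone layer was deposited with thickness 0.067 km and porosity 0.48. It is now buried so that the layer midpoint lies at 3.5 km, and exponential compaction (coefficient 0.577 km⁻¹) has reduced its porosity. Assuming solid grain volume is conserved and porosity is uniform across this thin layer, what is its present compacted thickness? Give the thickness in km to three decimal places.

0.037 km

Porosity at 3.5 km: φ = 0.48·exp(−0.577×3.5) = 0.0637
Solid-volume conservation: h(1−φ) = h₀(1−φ₀) ⇒ h = h₀·(1−φ₀)/(1−φ)
h = 0.067 × (1 − 0.48)/(1 − 0.0637) = 0.067 × 0.5554 = 0.0372 km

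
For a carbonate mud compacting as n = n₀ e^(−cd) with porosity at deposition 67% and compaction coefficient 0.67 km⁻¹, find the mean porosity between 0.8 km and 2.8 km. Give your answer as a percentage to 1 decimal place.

⟨n⟩ = (1/(d₂−d₁)) ∫ n₀ e^(−cd) dd = n₀·(e^(−c·d₁) − e^(−c·d₂)) / (c·(d₂−d₁))
e^(−0.67×0.8) = 0.5851; e^(−0.67×2.8) = 0.1532
⟨n⟩ = 0.67 × (0.5851 − 0.1532) / (0.67 × 2) = 0.67 × 0.3223 = 0.2159

21.6%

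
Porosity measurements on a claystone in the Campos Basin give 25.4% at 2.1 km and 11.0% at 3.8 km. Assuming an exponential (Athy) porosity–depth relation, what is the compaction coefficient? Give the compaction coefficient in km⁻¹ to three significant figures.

0.492 km⁻¹

Athy: phi(z) = phi₀ e^(−cz) ⇒ phi₁/phi₂ = e^{c(z₂−z₁)} ⇒ c = ln(phi₁/phi₂)/(z₂−z₁)
c = ln(0.254/0.11) / (3.8 − 2.1) = ln(2.309) / 1.7 = 0.8369 / 1.7 = 0.4923 km⁻¹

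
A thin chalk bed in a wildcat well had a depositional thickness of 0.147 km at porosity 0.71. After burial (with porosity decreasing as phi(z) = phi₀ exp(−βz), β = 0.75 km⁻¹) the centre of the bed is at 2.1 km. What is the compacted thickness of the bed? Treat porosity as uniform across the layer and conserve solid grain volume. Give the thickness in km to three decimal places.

0.050 km

Porosity at 2.1 km: phi = 0.71·exp(−0.75×2.1) = 0.1470
Solid-volume conservation: h(1−phi) = h₀(1−phi₀) ⇒ h = h₀·(1−phi₀)/(1−phi)
h = 0.147 × (1 − 0.71)/(1 − 0.1470) = 0.147 × 0.3400 = 0.0500 km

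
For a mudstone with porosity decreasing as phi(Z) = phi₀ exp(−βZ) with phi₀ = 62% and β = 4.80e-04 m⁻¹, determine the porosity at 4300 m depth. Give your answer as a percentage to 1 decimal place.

Working in km (1 km = 1000 m; β in km⁻¹ = β in m⁻¹ × 1000):
phi = phi₀·exp(−β·Z) = 0.62 × exp(−0.48 × 4.3) = 0.62 × exp(−2.064)
  = 0.62 × 0.1269 = 0.0787

7.9%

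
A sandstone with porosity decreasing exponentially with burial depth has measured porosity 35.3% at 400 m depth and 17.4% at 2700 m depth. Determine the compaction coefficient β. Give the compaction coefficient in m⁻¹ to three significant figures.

0.000308 m⁻¹

Working in km (1 km = 1000 m; β in km⁻¹ = β in m⁻¹ × 1000):
Athy: φ(z) = φ₀ e^(−βz) ⇒ φ₁/φ₂ = e^{β(z₂−z₁)} ⇒ β = ln(φ₁/φ₂)/(z₂−z₁)
β = ln(0.353/0.174) / (2.7 − 0.4) = ln(2.029) / 2.3 = 0.7074 / 2.3 = 0.3076 km⁻¹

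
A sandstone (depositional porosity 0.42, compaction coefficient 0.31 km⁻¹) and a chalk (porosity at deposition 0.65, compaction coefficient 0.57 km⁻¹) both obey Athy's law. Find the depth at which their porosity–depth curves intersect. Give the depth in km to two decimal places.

1.68 km

Set n₀ₐ e^(−kₐz) = n₀ᵦ e^(−kᵦz) ⇒ ln(n₀ₐ/n₀ᵦ) = (kₐ − kᵦ)·z
z = ln(0.42/0.65) / (0.31 − 0.57) = -0.4367 / -0.26 = 1.680 km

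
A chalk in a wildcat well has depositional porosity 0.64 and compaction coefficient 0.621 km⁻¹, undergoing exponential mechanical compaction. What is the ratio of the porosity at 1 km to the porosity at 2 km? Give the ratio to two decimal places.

1.86

φ(z₁)/φ(z₂) = e^(−β·z₁)/e^(−β·z₂) = e^{β(z₂−z₁)}
= exp(0.621 × 1) = exp(0.621) = 1.8608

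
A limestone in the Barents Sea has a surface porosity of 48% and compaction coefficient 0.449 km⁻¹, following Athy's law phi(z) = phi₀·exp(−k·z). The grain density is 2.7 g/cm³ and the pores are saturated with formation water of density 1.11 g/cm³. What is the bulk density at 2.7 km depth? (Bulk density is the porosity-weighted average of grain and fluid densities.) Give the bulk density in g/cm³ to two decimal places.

2.47 g/cm³

Porosity at depth: phi = 0.48·exp(−0.449×2.7) = 0.48×0.2975 = 0.1428
Bulk density: ρ_b = (1−phi)ρ_g + phi·ρ_f = 0.8572×2.7 + 0.1428×1.11
       = 2.314 + 0.159 = 2.473 g/cm³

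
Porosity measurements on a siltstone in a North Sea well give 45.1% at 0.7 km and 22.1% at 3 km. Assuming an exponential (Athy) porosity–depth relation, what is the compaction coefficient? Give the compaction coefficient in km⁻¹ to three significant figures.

Athy: phi(Z) = phi₀ e^(−βZ) ⇒ phi₁/phi₂ = e^{β(Z₂−Z₁)} ⇒ β = ln(phi₁/phi₂)/(Z₂−Z₁)
β = ln(0.451/0.221) / (3 − 0.7) = ln(2.041) / 2.3 = 0.7133 / 2.3 = 0.3101 km⁻¹

0.310 km⁻¹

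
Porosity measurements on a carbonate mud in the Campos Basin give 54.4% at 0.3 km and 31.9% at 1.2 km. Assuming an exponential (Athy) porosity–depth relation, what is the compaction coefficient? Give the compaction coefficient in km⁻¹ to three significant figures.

0.593 km⁻¹

Athy: n(Z) = n₀ e^(−βZ) ⇒ n₁/n₂ = e^{β(Z₂−Z₁)} ⇒ β = ln(n₁/n₂)/(Z₂−Z₁)
β = ln(0.544/0.319) / (1.2 − 0.3) = ln(1.705) / 0.9 = 0.5338 / 0.9 = 0.5931 km⁻¹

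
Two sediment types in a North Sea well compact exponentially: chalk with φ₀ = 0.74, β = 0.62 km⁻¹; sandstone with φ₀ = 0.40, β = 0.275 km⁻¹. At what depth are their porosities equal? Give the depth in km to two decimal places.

1.78 km

Set φ₀ₐ e^(−βₐd) = φ₀ᵦ e^(−βᵦd) ⇒ ln(φ₀ₐ/φ₀ᵦ) = (βₐ − βᵦ)·d
d = ln(0.74/0.4) / (0.62 − 0.275) = 0.6152 / 0.345 = 1.783 km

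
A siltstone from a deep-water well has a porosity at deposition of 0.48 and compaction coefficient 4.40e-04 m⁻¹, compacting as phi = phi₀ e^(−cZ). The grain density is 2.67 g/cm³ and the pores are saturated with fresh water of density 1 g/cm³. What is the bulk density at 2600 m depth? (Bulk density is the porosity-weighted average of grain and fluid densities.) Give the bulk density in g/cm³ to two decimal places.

2.41 g/cm³

Working in km (1 km = 1000 m; c in km⁻¹ = c in m⁻¹ × 1000):
Porosity at depth: phi = 0.48·exp(−0.44×2.6) = 0.48×0.3185 = 0.1529
Bulk density: ρ_b = (1−phi)ρ_g + phi·ρ_f = 0.8471×2.67 + 0.1529×1
       = 2.262 + 0.153 = 2.415 g/cm³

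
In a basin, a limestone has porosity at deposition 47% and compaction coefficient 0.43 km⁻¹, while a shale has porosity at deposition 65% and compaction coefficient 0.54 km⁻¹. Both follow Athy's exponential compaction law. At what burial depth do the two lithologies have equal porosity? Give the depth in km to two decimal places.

Set phi₀ₐ e^(−βₐd) = phi₀ᵦ e^(−βᵦd) ⇒ ln(phi₀ₐ/phi₀ᵦ) = (βₐ − βᵦ)·d
d = ln(0.47/0.65) / (0.43 − 0.54) = -0.3242 / -0.11 = 2.948 km

2.95 km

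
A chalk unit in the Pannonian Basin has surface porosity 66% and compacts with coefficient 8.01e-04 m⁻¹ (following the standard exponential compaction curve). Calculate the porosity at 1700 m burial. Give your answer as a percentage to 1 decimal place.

Working in km (1 km = 1000 m; β in km⁻¹ = β in m⁻¹ × 1000):
φ = φ₀·exp(−β·d) = 0.66 × exp(−0.801 × 1.7) = 0.66 × exp(−1.362)
  = 0.66 × 0.2562 = 0.1691

16.9%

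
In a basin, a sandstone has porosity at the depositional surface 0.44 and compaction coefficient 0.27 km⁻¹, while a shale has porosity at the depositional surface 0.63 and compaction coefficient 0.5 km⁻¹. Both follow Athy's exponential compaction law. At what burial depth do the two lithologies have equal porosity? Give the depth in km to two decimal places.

Set phi₀ₐ e^(−cₐz) = phi₀ᵦ e^(−cᵦz) ⇒ ln(phi₀ₐ/phi₀ᵦ) = (cₐ − cᵦ)·z
z = ln(0.44/0.63) / (0.27 − 0.5) = -0.3589 / -0.23 = 1.561 km

1.56 km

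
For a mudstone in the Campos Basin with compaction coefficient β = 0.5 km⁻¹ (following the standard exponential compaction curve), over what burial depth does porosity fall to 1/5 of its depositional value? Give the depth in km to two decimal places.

3.22 km

φ/φ₀ = 1/5 ⇒ exp(−β·d) = 1/5 ⇒ d = ln(5) / β
d = 1.6094 / 0.5 = 3.219 km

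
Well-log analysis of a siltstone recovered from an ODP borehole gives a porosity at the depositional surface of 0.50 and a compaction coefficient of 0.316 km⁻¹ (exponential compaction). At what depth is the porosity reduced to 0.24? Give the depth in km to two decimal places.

Invert Athy's law: Z = ln(φ₀/φ) / k
Z = ln(0.5/0.24) / 0.316 = ln(2.083) / 0.316 = 0.7340 / 0.316 = 2.323 km

2.32 km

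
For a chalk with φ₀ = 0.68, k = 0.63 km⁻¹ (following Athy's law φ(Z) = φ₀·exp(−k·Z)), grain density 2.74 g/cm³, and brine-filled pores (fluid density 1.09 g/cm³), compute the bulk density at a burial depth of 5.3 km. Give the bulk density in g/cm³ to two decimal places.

2.70 g/cm³

Porosity at depth: φ = 0.68·exp(−0.63×5.3) = 0.68×0.0355 = 0.0241
Bulk density: ρ_b = (1−φ)ρ_g + φ·ρ_f = 0.9759×2.74 + 0.0241×1.09
       = 2.674 + 0.026 = 2.700 g/cm³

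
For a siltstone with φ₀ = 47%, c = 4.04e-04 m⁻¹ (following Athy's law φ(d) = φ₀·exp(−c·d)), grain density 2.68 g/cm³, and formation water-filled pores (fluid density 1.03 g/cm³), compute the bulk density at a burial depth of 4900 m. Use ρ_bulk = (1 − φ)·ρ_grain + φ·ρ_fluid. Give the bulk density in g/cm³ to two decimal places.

2.57 g/cm³

Working in km (1 km = 1000 m; c in km⁻¹ = c in m⁻¹ × 1000):
Porosity at depth: φ = 0.47·exp(−0.404×4.9) = 0.47×0.1381 = 0.0649
Bulk density: ρ_b = (1−φ)ρ_g + φ·ρ_f = 0.9351×2.68 + 0.0649×1.03
       = 2.506 + 0.067 = 2.573 g/cm³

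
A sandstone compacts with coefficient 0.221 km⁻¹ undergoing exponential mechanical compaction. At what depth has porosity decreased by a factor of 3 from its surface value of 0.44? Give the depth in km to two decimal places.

4.97 km

phi/phi₀ = 1/3 ⇒ exp(−β·z) = 1/3 ⇒ z = ln(3) / β
z = 1.0986 / 0.221 = 4.971 km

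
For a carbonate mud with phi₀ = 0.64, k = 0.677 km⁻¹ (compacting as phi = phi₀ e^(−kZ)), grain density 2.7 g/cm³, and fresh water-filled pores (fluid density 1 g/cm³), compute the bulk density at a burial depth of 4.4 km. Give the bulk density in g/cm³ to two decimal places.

Porosity at depth: phi = 0.64·exp(−0.677×4.4) = 0.64×0.0509 = 0.0325
Bulk density: ρ_b = (1−phi)ρ_g + phi·ρ_f = 0.9675×2.7 + 0.0325×1
       = 2.612 + 0.033 = 2.645 g/cm³

2.64 g/cm³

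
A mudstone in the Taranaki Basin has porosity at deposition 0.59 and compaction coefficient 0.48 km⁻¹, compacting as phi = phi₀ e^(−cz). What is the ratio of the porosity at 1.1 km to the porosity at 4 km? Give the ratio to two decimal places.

4.02

phi(z₁)/phi(z₂) = e^(−c·z₁)/e^(−c·z₂) = e^{c(z₂−z₁)}
= exp(0.48 × 2.9) = exp(1.392) = 4.0229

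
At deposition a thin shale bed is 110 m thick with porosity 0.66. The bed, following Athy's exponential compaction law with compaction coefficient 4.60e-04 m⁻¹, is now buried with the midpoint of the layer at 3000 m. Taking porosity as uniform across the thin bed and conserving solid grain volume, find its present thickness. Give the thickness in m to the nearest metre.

45 m

Working in km (1 km = 1000 m; k in km⁻¹ = k in m⁻¹ × 1000):
Porosity at 3 km: n = 0.66·exp(−0.46×3) = 0.1660
Solid-volume conservation: h(1−n) = h₀(1−n₀) ⇒ h = h₀·(1−n₀)/(1−n)
h = 0.11 × (1 − 0.66)/(1 − 0.1660) = 0.11 × 0.4077 = 0.0448 km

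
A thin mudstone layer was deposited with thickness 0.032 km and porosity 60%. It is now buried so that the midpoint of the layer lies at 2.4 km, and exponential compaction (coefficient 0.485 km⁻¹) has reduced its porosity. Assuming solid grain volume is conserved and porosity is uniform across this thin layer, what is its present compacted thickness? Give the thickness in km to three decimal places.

Porosity at 2.4 km: φ = 0.6·exp(−0.485×2.4) = 0.1873
Solid-volume conservation: h(1−φ) = h₀(1−φ₀) ⇒ h = h₀·(1−φ₀)/(1−φ)
h = 0.032 × (1 − 0.6)/(1 − 0.1873) = 0.032 × 0.4922 = 0.0158 km

0.016 km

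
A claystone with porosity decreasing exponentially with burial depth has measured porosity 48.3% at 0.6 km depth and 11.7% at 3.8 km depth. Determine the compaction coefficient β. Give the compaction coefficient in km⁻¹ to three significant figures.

0.443 km⁻¹

Athy: n(z) = n₀ e^(−βz) ⇒ n₁/n₂ = e^{β(z₂−z₁)} ⇒ β = ln(n₁/n₂)/(z₂−z₁)
β = ln(0.483/0.117) / (3.8 − 0.6) = ln(4.128) / 3.2 = 1.4178 / 3.2 = 0.4431 km⁻¹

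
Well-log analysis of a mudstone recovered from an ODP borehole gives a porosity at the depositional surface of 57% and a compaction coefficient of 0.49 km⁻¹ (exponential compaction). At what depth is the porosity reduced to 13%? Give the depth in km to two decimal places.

3.02 km

Invert Athy's law: z = ln(phi₀/phi) / k
z = ln(0.57/0.13) / 0.49 = ln(4.385) / 0.49 = 1.4781 / 0.49 = 3.017 km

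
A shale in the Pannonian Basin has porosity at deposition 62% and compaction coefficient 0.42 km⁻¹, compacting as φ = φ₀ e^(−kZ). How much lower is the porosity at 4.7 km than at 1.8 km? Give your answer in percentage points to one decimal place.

φ(1.8) = 0.62·e^(−0.42×1.8) = 0.2911
φ(4.7) = 0.62·e^(−0.42×4.7) = 0.0861
Δφ = 0.2911 − 0.0861 = 0.2050

20.5 percentage points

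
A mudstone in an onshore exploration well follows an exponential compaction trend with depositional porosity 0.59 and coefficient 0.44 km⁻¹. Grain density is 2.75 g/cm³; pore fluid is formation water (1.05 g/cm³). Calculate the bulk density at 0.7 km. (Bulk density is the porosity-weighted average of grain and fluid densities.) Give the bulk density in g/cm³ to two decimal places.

2.01 g/cm³

Porosity at depth: φ = 0.59·exp(−0.44×0.7) = 0.59×0.7349 = 0.4336
Bulk density: ρ_b = (1−φ)ρ_g + φ·ρ_f = 0.5664×2.75 + 0.4336×1.05
       = 1.558 + 0.455 = 2.013 g/cm³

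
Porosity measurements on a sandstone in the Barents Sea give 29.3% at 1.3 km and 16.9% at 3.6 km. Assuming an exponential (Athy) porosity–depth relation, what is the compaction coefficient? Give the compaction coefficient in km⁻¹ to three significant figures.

Athy: φ(Z) = φ₀ e^(−cZ) ⇒ φ₁/φ₂ = e^{c(Z₂−Z₁)} ⇒ c = ln(φ₁/φ₂)/(Z₂−Z₁)
c = ln(0.293/0.169) / (3.6 − 1.3) = ln(1.734) / 2.3 = 0.5503 / 2.3 = 0.2392 km⁻¹

0.239 km⁻¹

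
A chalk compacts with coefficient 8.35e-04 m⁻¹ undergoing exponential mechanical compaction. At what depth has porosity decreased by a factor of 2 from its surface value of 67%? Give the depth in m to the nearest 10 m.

Working in km (1 km = 1000 m; k in km⁻¹ = k in m⁻¹ × 1000):
n/n₀ = 1/2 ⇒ exp(−k·Z) = 1/2 ⇒ Z = ln(2) / k
Z = 0.6931 / 0.835 = 0.830 km

830 m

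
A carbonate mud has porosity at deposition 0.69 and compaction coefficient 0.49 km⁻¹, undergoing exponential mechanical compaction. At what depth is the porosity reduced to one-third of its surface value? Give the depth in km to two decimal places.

2.24 km

n/n₀ = 1/3 ⇒ exp(−β·Z) = 1/3 ⇒ Z = ln(3) / β
Z = 1.0986 / 0.49 = 2.242 km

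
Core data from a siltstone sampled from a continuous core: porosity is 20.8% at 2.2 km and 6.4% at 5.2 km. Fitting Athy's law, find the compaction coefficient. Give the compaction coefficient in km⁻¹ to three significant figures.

Athy: phi(z) = phi₀ e^(−cz) ⇒ phi₁/phi₂ = e^{c(z₂−z₁)} ⇒ c = ln(phi₁/phi₂)/(z₂−z₁)
c = ln(0.208/0.064) / (5.2 − 2.2) = ln(3.25) / 3 = 1.1787 / 3 = 0.3929 km⁻¹

0.393 km⁻¹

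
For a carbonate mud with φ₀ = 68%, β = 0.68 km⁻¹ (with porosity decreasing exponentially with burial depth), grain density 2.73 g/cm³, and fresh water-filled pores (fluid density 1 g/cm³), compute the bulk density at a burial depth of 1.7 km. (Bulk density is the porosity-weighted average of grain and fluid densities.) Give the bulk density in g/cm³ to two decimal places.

2.36 g/cm³

Porosity at depth: φ = 0.68·exp(−0.68×1.7) = 0.68×0.3147 = 0.2140
Bulk density: ρ_b = (1−φ)ρ_g + φ·ρ_f = 0.7860×2.73 + 0.2140×1
       = 2.146 + 0.214 = 2.360 g/cm³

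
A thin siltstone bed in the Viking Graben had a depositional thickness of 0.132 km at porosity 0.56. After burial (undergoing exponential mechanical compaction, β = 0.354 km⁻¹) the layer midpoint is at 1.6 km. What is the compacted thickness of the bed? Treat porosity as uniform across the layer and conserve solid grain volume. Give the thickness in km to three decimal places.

Porosity at 1.6 km: n = 0.56·exp(−0.354×1.6) = 0.3178
Solid-volume conservation: h(1−n) = h₀(1−n₀) ⇒ h = h₀·(1−n₀)/(1−n)
h = 0.132 × (1 − 0.56)/(1 − 0.3178) = 0.132 × 0.6450 = 0.0851 km

0.085 km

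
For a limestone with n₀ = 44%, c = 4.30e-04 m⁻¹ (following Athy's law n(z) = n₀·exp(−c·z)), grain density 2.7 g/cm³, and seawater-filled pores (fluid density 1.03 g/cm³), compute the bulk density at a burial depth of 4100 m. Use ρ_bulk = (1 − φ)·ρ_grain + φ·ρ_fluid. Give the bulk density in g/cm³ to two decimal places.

Working in km (1 km = 1000 m; c in km⁻¹ = c in m⁻¹ × 1000):
Porosity at depth: n = 0.44·exp(−0.43×4.1) = 0.44×0.1715 = 0.0755
Bulk density: ρ_b = (1−n)ρ_g + n·ρ_f = 0.9245×2.7 + 0.0755×1.03
       = 2.496 + 0.078 = 2.574 g/cm³

2.57 g/cm³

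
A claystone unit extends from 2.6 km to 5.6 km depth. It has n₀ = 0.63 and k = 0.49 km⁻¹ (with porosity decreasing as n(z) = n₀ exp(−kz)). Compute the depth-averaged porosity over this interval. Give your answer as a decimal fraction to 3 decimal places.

⟨n⟩ = (1/(z₂−z₁)) ∫ n₀ e^(−kz) dz = n₀·(e^(−k·z₁) − e^(−k·z₂)) / (k·(z₂−z₁))
e^(−0.49×2.6) = 0.2797; e^(−0.49×5.6) = 0.0643
⟨n⟩ = 0.63 × (0.2797 − 0.0643) / (0.49 × 3) = 0.63 × 0.1465 = 0.0923

0.092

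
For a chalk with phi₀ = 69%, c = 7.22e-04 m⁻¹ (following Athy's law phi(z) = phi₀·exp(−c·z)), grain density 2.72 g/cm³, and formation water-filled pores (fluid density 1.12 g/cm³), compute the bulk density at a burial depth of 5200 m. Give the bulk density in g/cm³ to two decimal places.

Working in km (1 km = 1000 m; c in km⁻¹ = c in m⁻¹ × 1000):
Porosity at depth: phi = 0.69·exp(−0.722×5.2) = 0.69×0.0234 = 0.0162
Bulk density: ρ_b = (1−phi)ρ_g + phi·ρ_f = 0.9838×2.72 + 0.0162×1.12
       = 2.676 + 0.018 = 2.694 g/cm³

2.69 g/cm³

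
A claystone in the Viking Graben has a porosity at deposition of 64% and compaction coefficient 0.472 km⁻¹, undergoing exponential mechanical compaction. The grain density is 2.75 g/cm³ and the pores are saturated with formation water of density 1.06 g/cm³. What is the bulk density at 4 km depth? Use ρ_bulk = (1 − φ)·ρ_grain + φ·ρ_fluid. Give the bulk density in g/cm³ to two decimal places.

Porosity at depth: φ = 0.64·exp(−0.472×4) = 0.64×0.1514 = 0.0969
Bulk density: ρ_b = (1−φ)ρ_g + φ·ρ_f = 0.9031×2.75 + 0.0969×1.06
       = 2.484 + 0.103 = 2.586 g/cm³

2.59 g/cm³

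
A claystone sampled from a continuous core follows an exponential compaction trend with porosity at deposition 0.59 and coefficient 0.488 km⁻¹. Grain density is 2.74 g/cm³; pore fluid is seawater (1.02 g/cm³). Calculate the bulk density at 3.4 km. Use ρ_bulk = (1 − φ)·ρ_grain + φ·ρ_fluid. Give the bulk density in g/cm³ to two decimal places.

Porosity at depth: n = 0.59·exp(−0.488×3.4) = 0.59×0.1903 = 0.1123
Bulk density: ρ_b = (1−n)ρ_g + n·ρ_f = 0.8877×2.74 + 0.1123×1.02
       = 2.432 + 0.115 = 2.547 g/cm³

2.55 g/cm³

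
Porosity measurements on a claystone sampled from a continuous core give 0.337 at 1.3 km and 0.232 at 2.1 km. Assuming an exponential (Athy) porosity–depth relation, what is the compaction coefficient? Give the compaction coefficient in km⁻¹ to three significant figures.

0.467 km⁻¹

Athy: n(d) = n₀ e^(−kd) ⇒ n₁/n₂ = e^{k(d₂−d₁)} ⇒ k = ln(n₁/n₂)/(d₂−d₁)
k = ln(0.337/0.232) / (2.1 − 1.3) = ln(1.453) / 0.8 = 0.3733 / 0.8 = 0.4667 km⁻¹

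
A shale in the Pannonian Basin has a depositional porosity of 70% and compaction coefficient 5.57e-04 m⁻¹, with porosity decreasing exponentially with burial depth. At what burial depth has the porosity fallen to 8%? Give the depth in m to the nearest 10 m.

3890 m

Working in km (1 km = 1000 m; β in km⁻¹ = β in m⁻¹ × 1000):
Invert Athy's law: z = ln(phi₀/phi) / β
z = ln(0.7/0.08) / 0.557 = ln(8.75) / 0.557 = 2.1691 / 0.557 = 3.894 km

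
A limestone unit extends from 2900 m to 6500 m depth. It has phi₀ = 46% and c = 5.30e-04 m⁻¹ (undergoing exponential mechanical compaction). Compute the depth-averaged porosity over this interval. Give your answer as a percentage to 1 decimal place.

Working in km (1 km = 1000 m; c in km⁻¹ = c in m⁻¹ × 1000):
⟨phi⟩ = (1/(Z₂−Z₁)) ∫ phi₀ e^(−cZ) dZ = phi₀·(e^(−c·Z₁) − e^(−c·Z₂)) / (c·(Z₂−Z₁))
e^(−0.53×2.9) = 0.2150; e^(−0.53×6.5) = 0.0319
⟨phi⟩ = 0.46 × (0.2150 − 0.0319) / (0.53 × 3.6) = 0.46 × 0.0960 = 0.0441

4.4%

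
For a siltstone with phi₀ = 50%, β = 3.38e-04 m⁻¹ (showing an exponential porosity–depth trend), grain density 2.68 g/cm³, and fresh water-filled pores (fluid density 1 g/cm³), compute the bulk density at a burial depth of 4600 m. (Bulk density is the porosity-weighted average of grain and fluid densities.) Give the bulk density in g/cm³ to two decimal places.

2.50 g/cm³

Working in km (1 km = 1000 m; β in km⁻¹ = β in m⁻¹ × 1000):
Porosity at depth: phi = 0.5·exp(−0.338×4.6) = 0.5×0.2112 = 0.1056
Bulk density: ρ_b = (1−phi)ρ_g + phi·ρ_f = 0.8944×2.68 + 0.1056×1
       = 2.397 + 0.106 = 2.503 g/cm³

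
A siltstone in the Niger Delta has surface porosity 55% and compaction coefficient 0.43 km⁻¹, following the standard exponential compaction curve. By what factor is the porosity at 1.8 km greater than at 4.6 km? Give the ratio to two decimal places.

3.33

φ(z₁)/φ(z₂) = e^(−β·z₁)/e^(−β·z₂) = e^{β(z₂−z₁)}
= exp(0.43 × 2.8) = exp(1.204) = 3.3334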